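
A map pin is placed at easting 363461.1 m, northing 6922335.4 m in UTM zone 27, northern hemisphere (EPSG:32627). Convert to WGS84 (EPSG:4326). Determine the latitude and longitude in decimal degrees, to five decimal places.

Zone 27N: λ₀ = -21°, k₀ = 0.9996, false easting 500000 m.
Meridian distance M = (N − FN)/k₀ = 6925105.4 m.
Inverse transverse Mercator on WGS84 gives φ = 62.40720009°, λ = -23.64270003°.

lat 62.40720°, lon -23.64270°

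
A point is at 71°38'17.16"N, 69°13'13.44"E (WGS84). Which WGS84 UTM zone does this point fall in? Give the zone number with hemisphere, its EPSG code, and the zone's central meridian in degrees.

UTM zone = ⌊(λ + 180)/6⌋ + 1; 69.2204° ∈ [66°, 72°) → zone 42.
Hemisphere: N (φ ≥ 0).
Central meridian λ₀ = 6×42 − 183 = 69°.
EPSG code: 32642.

Zone 42N (EPSG:32642), central meridian 69°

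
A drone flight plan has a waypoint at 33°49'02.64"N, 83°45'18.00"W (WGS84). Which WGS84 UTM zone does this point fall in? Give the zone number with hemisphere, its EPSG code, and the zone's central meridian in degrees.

Zone 17N (EPSG:32617), central meridian -81°

UTM zone = ⌊(λ + 180)/6⌋ + 1; -83.7550° ∈ [-84°, -78°) → zone 17.
Hemisphere: N (φ ≥ 0).
Central meridian λ₀ = 6×17 − 183 = -81°.
EPSG code: 32617.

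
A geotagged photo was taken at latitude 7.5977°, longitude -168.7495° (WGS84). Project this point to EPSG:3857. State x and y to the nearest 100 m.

Web Mercator is spherical with R = a = 6378137 m.
x = R·λ = 6378137 × -2.945234386 = -18785108.412 m.
y = R·ln tan(π/4 + φ/2) = 6378137 × 0.132995220 = 848261.731 m.

x -18785100 m, y 848300 m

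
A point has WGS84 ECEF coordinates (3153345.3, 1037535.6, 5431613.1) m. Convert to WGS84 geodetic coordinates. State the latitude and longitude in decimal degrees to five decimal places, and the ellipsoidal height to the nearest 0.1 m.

lat 58.73880°, lon 18.21260°, h 3181.0 m

λ = atan2(Y, X) = 18.21259907°; p = √(X²+Y²) = 3319648.6 m.
Bowring's method on WGS84 (a = 6378137 m, b = 6356752.314 m) gives φ = 58.73879991°, h = 3180.997 m.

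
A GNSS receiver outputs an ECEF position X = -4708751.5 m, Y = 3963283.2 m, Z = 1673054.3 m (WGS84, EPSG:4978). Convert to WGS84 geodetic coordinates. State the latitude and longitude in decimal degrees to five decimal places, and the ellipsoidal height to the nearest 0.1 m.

λ = atan2(Y, X) = 139.91320034°; p = √(X²+Y²) = 6154669.3 m.
Bowring's method on WGS84 (a = 6378137 m, b = 6356752.314 m) gives φ = 15.30520033°, h = 1355.587 m.

lat 15.30520°, lon 139.91320°, h 1355.6 m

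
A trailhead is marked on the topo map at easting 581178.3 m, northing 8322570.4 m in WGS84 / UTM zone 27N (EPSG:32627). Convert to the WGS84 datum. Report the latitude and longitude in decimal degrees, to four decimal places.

lat 74.9735°, lon -18.1940°

Zone 27N: λ₀ = -21°, k₀ = 0.9996, false easting 500000 m.
Meridian distance M = (N − FN)/k₀ = 8325900.8 m.
Inverse transverse Mercator on WGS84 gives φ = 74.97350013°, λ = -18.19400170°.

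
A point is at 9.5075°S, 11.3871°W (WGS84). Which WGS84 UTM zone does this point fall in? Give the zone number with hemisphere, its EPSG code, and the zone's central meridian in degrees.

Zone 29S (EPSG:32729), central meridian -9°

UTM zone = ⌊(λ + 180)/6⌋ + 1; -11.3871° ∈ [-12°, -6°) → zone 29.
Hemisphere: S (φ < 0).
Central meridian λ₀ = 6×29 − 183 = -9°.
EPSG code: 32729.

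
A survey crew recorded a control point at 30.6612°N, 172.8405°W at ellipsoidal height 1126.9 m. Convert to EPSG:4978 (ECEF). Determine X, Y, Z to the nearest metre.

WGS84: a = 6378137 m, e² = 0.006694380; N(φ) = a/√(1−e²sin²φ) = 6383696.232 m.
X = (N+h)·cosφ·cosλ = -5449388.348 m; Y = (N+h)·cosφ·sinλ = -684504.772 m; Z = (N(1−e²)+h)·sinφ = 3234214.615 m.

X -5449388 m, Y -684505 m, Z 3234215 m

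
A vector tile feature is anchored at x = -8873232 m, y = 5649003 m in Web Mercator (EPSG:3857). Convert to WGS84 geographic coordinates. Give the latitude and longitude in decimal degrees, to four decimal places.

lat 45.1743°, lon -79.7096°

R = 6378137 m. λ = x/R = -79.70959925°.
φ = 2·arctan(exp(y/R)) − 90° = 2·arctan(2.42464) − 90° = 45.17429798°.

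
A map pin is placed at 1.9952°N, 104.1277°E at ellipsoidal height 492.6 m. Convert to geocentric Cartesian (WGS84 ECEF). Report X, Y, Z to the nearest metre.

X -1555983 m, Y 6181977 m, Z 220591 m

WGS84: a = 6378137 m, e² = 0.006694380; N(φ) = a/√(1−e²sin²φ) = 6378162.878 m.
X = (N+h)·cosφ·cosλ = -1555983.048 m; Y = (N+h)·cosφ·sinλ = 6181977.346 m; Z = (N(1−e²)+h)·sinφ = 220591.255 m.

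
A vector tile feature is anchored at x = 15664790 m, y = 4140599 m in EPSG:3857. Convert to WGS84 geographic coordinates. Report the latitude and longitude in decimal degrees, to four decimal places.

R = 6378137 m. λ = x/R = 140.71920280°.
φ = 2·arctan(exp(y/R)) − 90° = 2·arctan(1.91398) − 90° = 34.82849754°.

lat 34.8285°, lon 140.7192°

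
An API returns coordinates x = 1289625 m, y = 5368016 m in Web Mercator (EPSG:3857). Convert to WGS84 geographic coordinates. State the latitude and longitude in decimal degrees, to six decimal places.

lat 43.367099°, lon 11.584898°

R = 6378137 m. λ = x/R = 11.58489848°.
φ = 2·arctan(exp(y/R)) − 90° = 2·arctan(2.32014) − 90° = 43.36709879°.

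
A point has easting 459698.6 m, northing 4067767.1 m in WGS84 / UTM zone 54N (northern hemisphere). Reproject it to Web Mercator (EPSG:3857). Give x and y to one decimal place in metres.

Unproject from UTM 54N (λ₀ = 141°) → φ = 36.75479982°, λ = 140.54850047°.
Web Mercator (R = 6378137 m): x = 15645787.504 m, y = 4404983.931 m.

x 15645787.5 m, y 4404983.9 m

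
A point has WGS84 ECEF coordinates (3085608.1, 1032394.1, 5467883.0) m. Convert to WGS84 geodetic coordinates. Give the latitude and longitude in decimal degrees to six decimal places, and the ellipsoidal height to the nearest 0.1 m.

λ = atan2(Y, X) = 18.49940003°; p = √(X²+Y²) = 3253738.6 m.
Bowring's method on WGS84 (a = 6378137 m, b = 6356752.314 m) gives φ = 59.41350005°, h = 424.100 m.

lat 59.413500°, lon 18.499400°, h 424.1 m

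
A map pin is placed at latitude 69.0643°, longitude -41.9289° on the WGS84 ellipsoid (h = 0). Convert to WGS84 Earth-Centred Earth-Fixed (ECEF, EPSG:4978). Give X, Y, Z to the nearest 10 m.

X 1700520 m, Y -1527340 m, Z 5934540 m

WGS84: a = 6378137 m, e² = 0.006694380; N(φ) = a/√(1−e²sin²φ) = 6396842.032 m.
X = (N+h)·cosφ·cosλ = 1700517.392 m; Y = (N+h)·cosφ·sinλ = -1527335.964 m; Z = (N(1−e²)+h)·sinφ = 5934539.605 m.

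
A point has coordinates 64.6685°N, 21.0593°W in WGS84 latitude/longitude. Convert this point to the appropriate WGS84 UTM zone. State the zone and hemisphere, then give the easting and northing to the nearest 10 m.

Longitude -21.0593° lies in the 6° band [-24°, -18°), giving zone 27; latitude is north of the equator, so 27N.
Zone 27 central meridian λ₀ = 6×27 − 183 = -21°; Δλ = -0.0593°.
Transverse Mercator on WGS84 with k₀ = 0.9996 gives E = 497169.003 m, N = 7171511.719 m.

Zone 27N: E 497170 m, N 7171510 m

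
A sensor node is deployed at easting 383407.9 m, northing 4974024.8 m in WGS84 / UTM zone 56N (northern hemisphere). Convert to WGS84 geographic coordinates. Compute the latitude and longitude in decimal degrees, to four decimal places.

lat 44.9101°, lon 151.5230°

Zone 56N: λ₀ = 153°, k₀ = 0.9996, false easting 500000 m.
Meridian distance M = (N − FN)/k₀ = 4976015.2 m.
Inverse transverse Mercator on WGS84 gives φ = 44.91009993°, λ = 151.52300063°.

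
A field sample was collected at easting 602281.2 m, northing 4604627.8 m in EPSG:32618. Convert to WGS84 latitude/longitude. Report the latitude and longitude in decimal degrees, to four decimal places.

Zone 18N: λ₀ = -75°, k₀ = 0.9996, false easting 500000 m.
Meridian distance M = (N − FN)/k₀ = 4606470.4 m.
Inverse transverse Mercator on WGS84 gives φ = 41.58679991°, λ = -73.77290047°.

lat 41.5868°, lon -73.7729°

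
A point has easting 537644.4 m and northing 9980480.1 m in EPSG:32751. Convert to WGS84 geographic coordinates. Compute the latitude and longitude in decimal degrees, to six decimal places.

lat -0.176600°, lon 123.338300°

Zone 51S: λ₀ = 123°, k₀ = 0.9996, false easting 500000 m, false northing 10000000 m.
Meridian distance M = (N − FN)/k₀ = -19527.7 m.
Inverse transverse Mercator on WGS84 gives φ = -0.17659955°, λ = 123.33830034°.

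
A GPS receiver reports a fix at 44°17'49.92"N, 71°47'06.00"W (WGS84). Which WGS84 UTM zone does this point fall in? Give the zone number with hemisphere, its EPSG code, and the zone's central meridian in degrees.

Zone 19N (EPSG:32619), central meridian -69°

UTM zone = ⌊(λ + 180)/6⌋ + 1; -71.7850° ∈ [-72°, -66°) → zone 19.
Hemisphere: N (φ ≥ 0).
Central meridian λ₀ = 6×19 − 183 = -69°.
EPSG code: 32619.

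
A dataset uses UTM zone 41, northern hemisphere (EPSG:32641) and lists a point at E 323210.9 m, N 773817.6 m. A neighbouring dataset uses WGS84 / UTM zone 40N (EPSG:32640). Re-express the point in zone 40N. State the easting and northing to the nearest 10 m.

UTM 41N → geographic: φ = 6.99790009°, λ = 61.39959975°.
UTM 40N (λ₀ = 57°) forward: E = 986409.635 m, N = 775795.349 m.

E 986410 m, N 775800 m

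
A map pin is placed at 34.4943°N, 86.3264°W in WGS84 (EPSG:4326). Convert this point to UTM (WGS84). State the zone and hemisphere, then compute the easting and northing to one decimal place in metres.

Zone 16N: E 561843.4 m, N 3817171.1 m

Longitude -86.3264° lies in the 6° band [-90°, -84°), giving zone 16; latitude is north of the equator, so 16N.
Zone 16 central meridian λ₀ = 6×16 − 183 = -87°; Δλ = +0.6736°.
Transverse Mercator on WGS84 with k₀ = 0.9996 gives E = 561843.390 m, N = 3817171.075 m.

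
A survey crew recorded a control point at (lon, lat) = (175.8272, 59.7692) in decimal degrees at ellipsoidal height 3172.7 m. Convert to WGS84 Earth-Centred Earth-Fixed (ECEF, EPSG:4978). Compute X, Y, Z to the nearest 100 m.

WGS84: a = 6378137 m, e² = 0.006694380; N(φ) = a/√(1−e²sin²φ) = 6394133.961 m.
X = (N+h)·cosφ·cosλ = -3212406.289 m; Y = (N+h)·cosφ·sinλ = 234371.177 m; Z = (N(1−e²)+h)·sinφ = 5490316.793 m.

X -3212400 m, Y 234400 m, Z 5490300 m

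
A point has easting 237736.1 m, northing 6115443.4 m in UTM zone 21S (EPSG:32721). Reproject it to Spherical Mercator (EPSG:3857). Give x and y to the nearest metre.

Unproject from UTM 21S (λ₀ = -57°) → φ = -35.06970031°, λ = -59.87610040°.
Web Mercator (R = 6378137 m): x = -6665377.007 m, y = -4173357.177 m.

x -6665377 m, y -4173357 m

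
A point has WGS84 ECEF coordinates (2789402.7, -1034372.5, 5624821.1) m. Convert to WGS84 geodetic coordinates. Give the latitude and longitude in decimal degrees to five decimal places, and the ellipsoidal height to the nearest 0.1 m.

λ = atan2(Y, X) = -20.34589960°; p = √(X²+Y²) = 2975011.6 m.
Bowring's method on WGS84 (a = 6378137 m, b = 6356752.314 m) gives φ = 62.28400034°, h = 1712.300 m.

lat 62.28400°, lon -20.34590°, h 1712.3 m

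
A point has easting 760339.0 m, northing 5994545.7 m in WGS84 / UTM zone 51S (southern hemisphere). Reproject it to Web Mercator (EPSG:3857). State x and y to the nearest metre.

Unproject from UTM 51S (λ₀ = 123°) → φ = -36.15890029°, λ = 125.89400006°.
Web Mercator (R = 6378137 m): x = 14014455.980 m, y = -4322507.892 m.

x 14014456 m, y -4322508 m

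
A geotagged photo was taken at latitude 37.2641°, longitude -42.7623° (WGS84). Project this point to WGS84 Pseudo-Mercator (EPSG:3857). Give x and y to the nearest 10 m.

x -4760280 m, y 4475980 m

Web Mercator is spherical with R = a = 6378137 m.
x = R·λ = 6378137 × -0.746342931 = -4760277.461 m.
y = R·ln tan(π/4 + φ/2) = 6378137 × 0.701769676 = 4475983.133 m.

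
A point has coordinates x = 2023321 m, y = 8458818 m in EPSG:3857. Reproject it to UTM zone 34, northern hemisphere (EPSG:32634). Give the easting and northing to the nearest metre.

E 343763 m, N 6684191 m

Web Mercator inverse (R = 6378137 m) → φ = 60.26430037°, λ = 18.17580179°.
UTM 34N forward: E = 343763.097 m, N = 6684190.871 m.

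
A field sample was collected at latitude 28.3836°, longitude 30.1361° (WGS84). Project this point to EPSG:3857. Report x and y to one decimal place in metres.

x 3354735.3 m, y 3297423.6 m

Web Mercator is spherical with R = a = 6378137 m.
x = R·λ = 6378137 × 0.525974169 = 3354735.306 m.
y = R·ln tan(π/4 + φ/2) = 6378137 × 0.516988522 = 3297423.624 m.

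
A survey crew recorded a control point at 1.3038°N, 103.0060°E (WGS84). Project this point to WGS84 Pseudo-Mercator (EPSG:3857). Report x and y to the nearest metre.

x 11466575 m, y 145151 m

Web Mercator is spherical with R = a = 6378137 m.
x = R·λ = 6378137 × 1.797793849 = 11466575.469 m.
y = R·ln tan(π/4 + φ/2) = 6378137 × 0.022757567 = 145150.880 m.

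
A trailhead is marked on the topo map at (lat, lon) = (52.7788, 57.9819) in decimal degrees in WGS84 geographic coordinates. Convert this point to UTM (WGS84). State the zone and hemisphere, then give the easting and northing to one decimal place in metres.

Zone 40N: E 566231.1 m, N 5848116.2 m

Longitude 57.9819° lies in the 6° band [54°, 60°), giving zone 40; latitude is north of the equator, so 40N.
Zone 40 central meridian λ₀ = 6×40 − 183 = 57°; Δλ = +0.9819°.
Transverse Mercator on WGS84 with k₀ = 0.9996 gives E = 566231.090 m, N = 5848116.246 m.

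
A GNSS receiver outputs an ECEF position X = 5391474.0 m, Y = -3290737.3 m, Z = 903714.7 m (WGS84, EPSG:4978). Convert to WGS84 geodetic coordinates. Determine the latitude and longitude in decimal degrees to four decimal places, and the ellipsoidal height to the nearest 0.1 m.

lat 8.1964°, lon -31.3982°, h 3018.5 m

λ = atan2(Y, X) = -31.39819998°; p = √(X²+Y²) = 6316402.8 m.
Bowring's method on WGS84 (a = 6378137 m, b = 6356752.314 m) gives φ = 8.19639954°, h = 3018.511 m.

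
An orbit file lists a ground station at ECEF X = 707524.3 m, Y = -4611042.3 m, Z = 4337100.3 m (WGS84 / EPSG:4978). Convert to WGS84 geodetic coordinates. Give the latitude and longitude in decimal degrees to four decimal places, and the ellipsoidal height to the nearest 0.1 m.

lat 43.1058°, lon -81.2765°, h 1477.7 m

λ = atan2(Y, X) = -81.27649950°; p = √(X²+Y²) = 4665008.2 m.
Bowring's method on WGS84 (a = 6378137 m, b = 6356752.314 m) gives φ = 43.10580021°, h = 1477.729 m.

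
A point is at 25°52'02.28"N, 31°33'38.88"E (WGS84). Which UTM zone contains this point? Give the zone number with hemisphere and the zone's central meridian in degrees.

UTM zone = ⌊(λ + 180)/6⌋ + 1; 31.5608° ∈ [30°, 36°) → zone 36.
Hemisphere: N (φ ≥ 0).
Central meridian λ₀ = 6×36 − 183 = 33°.

Zone 36N, central meridian 33°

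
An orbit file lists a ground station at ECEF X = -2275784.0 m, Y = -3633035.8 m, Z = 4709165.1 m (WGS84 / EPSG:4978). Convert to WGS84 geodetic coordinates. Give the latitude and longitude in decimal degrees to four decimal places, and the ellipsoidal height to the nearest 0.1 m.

lat 47.8784°, lon -122.0636°, h 1815.3 m

λ = atan2(Y, X) = -122.06359953°; p = √(X²+Y²) = 4286973.5 m.
Bowring's method on WGS84 (a = 6378137 m, b = 6356752.314 m) gives φ = 47.87839997°, h = 1815.333 m.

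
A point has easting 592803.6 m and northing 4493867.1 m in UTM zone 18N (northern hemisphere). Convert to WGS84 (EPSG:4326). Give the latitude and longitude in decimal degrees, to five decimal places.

lat 40.59040°, lon -73.90330°

Zone 18N: λ₀ = -75°, k₀ = 0.9996, false easting 500000 m.
Meridian distance M = (N − FN)/k₀ = 4495665.4 m.
Inverse transverse Mercator on WGS84 gives φ = 40.59039978°, λ = -73.90330056°.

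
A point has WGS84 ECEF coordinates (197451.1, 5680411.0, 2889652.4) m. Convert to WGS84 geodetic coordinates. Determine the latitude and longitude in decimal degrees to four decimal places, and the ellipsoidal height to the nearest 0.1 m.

lat 27.1044°, lon 88.0092°, h 2490.0 m

λ = atan2(Y, X) = 88.00920011°; p = √(X²+Y²) = 5683841.7 m.
Bowring's method on WGS84 (a = 6378137 m, b = 6356752.314 m) gives φ = 27.10440017°, h = 2489.957 m.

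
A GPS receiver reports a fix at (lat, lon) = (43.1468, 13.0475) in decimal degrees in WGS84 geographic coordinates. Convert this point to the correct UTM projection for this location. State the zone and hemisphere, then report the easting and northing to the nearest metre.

Longitude 13.0475° lies in the 6° band [12°, 18°), giving zone 33; latitude is north of the equator, so 33N.
Zone 33 central meridian λ₀ = 6×33 − 183 = 15°; Δλ = -1.9525°.
Transverse Mercator on WGS84 with k₀ = 0.9996 gives E = 341232.299 m, N = 4778967.278 m.

Zone 33N: E 341232 m, N 4778967 m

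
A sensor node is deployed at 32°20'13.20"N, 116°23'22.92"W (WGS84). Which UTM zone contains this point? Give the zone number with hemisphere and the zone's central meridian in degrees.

Zone 11N, central meridian -117°

UTM zone = ⌊(λ + 180)/6⌋ + 1; -116.3897° ∈ [-120°, -114°) → zone 11.
Hemisphere: N (φ ≥ 0).
Central meridian λ₀ = 6×11 − 183 = -117°.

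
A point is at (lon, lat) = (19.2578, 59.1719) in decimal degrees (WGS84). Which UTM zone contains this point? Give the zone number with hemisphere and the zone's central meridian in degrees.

UTM zone = ⌊(λ + 180)/6⌋ + 1; 19.2578° ∈ [18°, 24°) → zone 34.
Hemisphere: N (φ ≥ 0).
Central meridian λ₀ = 6×34 − 183 = 21°.

Zone 34N, central meridian 21°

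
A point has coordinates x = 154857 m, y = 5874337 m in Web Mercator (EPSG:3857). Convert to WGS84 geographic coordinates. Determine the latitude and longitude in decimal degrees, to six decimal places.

lat 46.583397°, lon 1.391104°

R = 6378137 m. λ = x/R = 1.39110410°.
φ = 2·arctan(exp(y/R)) − 90° = 2·arctan(2.51183) − 90° = 46.58339697°.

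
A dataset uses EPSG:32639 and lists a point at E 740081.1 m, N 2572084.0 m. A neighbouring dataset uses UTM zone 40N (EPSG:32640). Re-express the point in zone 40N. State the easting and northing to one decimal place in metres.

UTM 39N → geographic: φ = 23.24050018°, λ = 53.34640036°.
UTM 40N (λ₀ = 57°) forward: E = 126064.459 m, N = 2574852.307 m.

E 126064.5 m, N 2574852.3 m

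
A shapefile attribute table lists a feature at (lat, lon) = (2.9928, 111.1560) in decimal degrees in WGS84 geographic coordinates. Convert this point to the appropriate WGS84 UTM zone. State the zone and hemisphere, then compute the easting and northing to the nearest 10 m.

Zone 49N: E 517340 m, N 330800 m

Longitude 111.1560° lies in the 6° band [108°, 114°), giving zone 49; latitude is north of the equator, so 49N.
Zone 49 central meridian λ₀ = 6×49 − 183 = 111°; Δλ = +0.1560°.
Transverse Mercator on WGS84 with k₀ = 0.9996 gives E = 517335.398 m, N = 330798.574 m.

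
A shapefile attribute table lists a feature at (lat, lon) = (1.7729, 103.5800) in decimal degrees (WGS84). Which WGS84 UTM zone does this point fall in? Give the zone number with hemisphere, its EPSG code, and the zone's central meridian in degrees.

UTM zone = ⌊(λ + 180)/6⌋ + 1; 103.5800° ∈ [102°, 108°) → zone 48.
Hemisphere: N (φ ≥ 0).
Central meridian λ₀ = 6×48 − 183 = 105°.
EPSG code: 32648.

Zone 48N (EPSG:32648), central meridian 105°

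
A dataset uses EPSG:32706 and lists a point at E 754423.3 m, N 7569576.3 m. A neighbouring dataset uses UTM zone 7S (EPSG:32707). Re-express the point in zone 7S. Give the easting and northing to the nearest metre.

UTM 6S → geographic: φ = -21.95979965°, λ = -144.53640040°.
UTM 7S (λ₀ = -141°) forward: E = 134698.753 m, N = 7567403.151 m.

E 134699 m, N 7567403 m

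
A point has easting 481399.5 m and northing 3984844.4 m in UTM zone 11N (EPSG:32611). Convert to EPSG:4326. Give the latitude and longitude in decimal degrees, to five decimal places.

Zone 11N: λ₀ = -117°, k₀ = 0.9996, false easting 500000 m.
Meridian distance M = (N − FN)/k₀ = 3986439.0 m.
Inverse transverse Mercator on WGS84 gives φ = 36.00790022°, λ = -117.20640002°.

lat 36.00790°, lon -117.20640°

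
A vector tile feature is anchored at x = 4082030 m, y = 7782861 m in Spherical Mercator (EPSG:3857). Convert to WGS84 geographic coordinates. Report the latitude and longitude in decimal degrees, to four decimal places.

R = 6378137 m. λ = x/R = 36.66949939°.
φ = 2·arctan(exp(y/R)) − 90° = 2·arctan(3.38800) − 90° = 57.11110228°.

lat 57.1111°, lon 36.6695°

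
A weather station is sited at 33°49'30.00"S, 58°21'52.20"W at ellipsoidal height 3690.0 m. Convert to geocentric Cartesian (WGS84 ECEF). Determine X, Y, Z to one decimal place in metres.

X 2783673.9 m, Y -4518521.9 m, Z -3532391.5 m

WGS84: a = 6378137 m, e² = 0.006694380; N(φ) = a/√(1−e²sin²φ) = 6384762.637 m.
X = (N+h)·cosφ·cosλ = 2783673.940 m; Y = (N+h)·cosφ·sinλ = -4518521.919 m; Z = (N(1−e²)+h)·sinφ = -3532391.515 m.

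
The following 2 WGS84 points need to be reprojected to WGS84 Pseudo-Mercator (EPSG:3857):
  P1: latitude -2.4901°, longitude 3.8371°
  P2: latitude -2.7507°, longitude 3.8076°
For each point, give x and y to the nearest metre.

P1: x 427144 m, y -277284 m; P2: x 423860 m, y -306324 m

Web Mercator: x = R·λ, y = R·ln tan(π/4+φ/2), R = 6378137 m.
P1 (-2.4901°, 3.8371°) → (427144.018, -277283.967) m.
P2 (-2.7507°, 3.8076°) → (423860.093, -306324.217) m.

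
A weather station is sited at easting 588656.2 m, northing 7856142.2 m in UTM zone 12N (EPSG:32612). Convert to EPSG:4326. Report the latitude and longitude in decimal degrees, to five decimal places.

lat 70.79360°, lon -108.58480°

Zone 12N: λ₀ = -111°, k₀ = 0.9996, false easting 500000 m.
Meridian distance M = (N − FN)/k₀ = 7859285.9 m.
Inverse transverse Mercator on WGS84 gives φ = 70.79360033°, λ = -108.58479995°.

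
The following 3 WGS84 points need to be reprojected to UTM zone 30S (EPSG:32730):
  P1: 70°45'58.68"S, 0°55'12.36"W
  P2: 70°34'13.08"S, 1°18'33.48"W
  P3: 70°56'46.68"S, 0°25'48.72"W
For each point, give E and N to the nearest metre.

UTM zone 30S: λ₀ = -3°, k₀ = 0.9996.
P1 (-70.7663°, -0.9201°) → (576457.077, 2147356.956) m.
P2 (-70.5703°, -1.3093°) → (562762.345, 2169653.106) m.
P3 (-70.9463°, -0.4302°) → (593606.733, 2126607.770) m.

P1: E 576457 m, N 2147357 m; P2: E 562762 m, N 2169653 m; P3: E 593607 m, N 2126608 m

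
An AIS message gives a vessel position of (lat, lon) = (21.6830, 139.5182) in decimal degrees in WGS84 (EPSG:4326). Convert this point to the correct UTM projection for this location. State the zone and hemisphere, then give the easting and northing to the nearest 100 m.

Zone 54N: E 346700 m, N 2398500 m

Longitude 139.5182° lies in the 6° band [138°, 144°), giving zone 54; latitude is north of the equator, so 54N.
Zone 54 central meridian λ₀ = 6×54 − 183 = 141°; Δλ = -1.4818°.
Transverse Mercator on WGS84 with k₀ = 0.9996 gives E = 346697.245 m, N = 2398472.722 m.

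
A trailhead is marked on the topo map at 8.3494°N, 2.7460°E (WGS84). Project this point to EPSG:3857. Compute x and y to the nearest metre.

x 305683 m, y 932758 m

Web Mercator is spherical with R = a = 6378137 m.
x = R·λ = 6378137 × 0.047926741 = 305683.322 m.
y = R·ln tan(π/4 + φ/2) = 6378137 × 0.146243034 = 932758.109 m.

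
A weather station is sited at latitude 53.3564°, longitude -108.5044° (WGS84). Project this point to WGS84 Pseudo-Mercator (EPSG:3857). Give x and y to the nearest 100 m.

x -12078700 m, y 7049200 m

Web Mercator is spherical with R = a = 6378137 m.
x = R·λ = 6378137 × -1.893759033 = -12078654.557 m.
y = R·ln tan(π/4 + φ/2) = 6378137 × 1.105212432 = 7049196.303 m.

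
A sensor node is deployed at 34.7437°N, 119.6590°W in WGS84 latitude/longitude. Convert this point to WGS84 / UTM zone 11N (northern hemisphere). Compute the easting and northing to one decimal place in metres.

Zone 11 central meridian λ₀ = 6×11 − 183 = -117°; Δλ = -2.6590°.
Transverse Mercator on WGS84 with k₀ = 0.9996 gives E = 256576.843 m, N = 3847841.416 m.

E 256576.8 m, N 3847841.4 m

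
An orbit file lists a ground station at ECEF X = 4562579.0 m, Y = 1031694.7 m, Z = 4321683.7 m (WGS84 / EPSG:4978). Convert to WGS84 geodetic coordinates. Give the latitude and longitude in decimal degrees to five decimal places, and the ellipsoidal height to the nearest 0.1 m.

λ = atan2(Y, X) = 12.74149977°; p = √(X²+Y²) = 4677768.8 m.
Bowring's method on WGS84 (a = 6378137 m, b = 6356752.314 m) gives φ = 42.92599962°, h = 290.593 m.

lat 42.92600°, lon 12.74150°, h 290.6 m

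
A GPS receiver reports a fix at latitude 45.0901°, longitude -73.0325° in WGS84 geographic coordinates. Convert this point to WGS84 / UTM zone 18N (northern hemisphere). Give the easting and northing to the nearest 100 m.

Zone 18 central meridian λ₀ = 6×18 − 183 = -75°; Δλ = +1.9675°.
Transverse Mercator on WGS84 with k₀ = 0.9996 gives E = 654825.819 m, N = 4994842.481 m.

E 654800 m, N 4994800 m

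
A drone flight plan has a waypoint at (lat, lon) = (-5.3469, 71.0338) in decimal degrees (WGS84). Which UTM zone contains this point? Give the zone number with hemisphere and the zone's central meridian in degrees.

UTM zone = ⌊(λ + 180)/6⌋ + 1; 71.0338° ∈ [66°, 72°) → zone 42.
Hemisphere: S (φ < 0).
Central meridian λ₀ = 6×42 − 183 = 69°.

Zone 42S, central meridian 69°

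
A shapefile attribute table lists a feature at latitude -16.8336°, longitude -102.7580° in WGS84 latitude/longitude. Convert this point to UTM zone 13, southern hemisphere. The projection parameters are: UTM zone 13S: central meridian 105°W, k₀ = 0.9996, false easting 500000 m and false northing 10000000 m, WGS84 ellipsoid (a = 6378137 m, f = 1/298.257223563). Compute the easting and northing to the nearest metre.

Zone 13 central meridian λ₀ = 6×13 − 183 = -105°; Δλ = +2.2420°.
Transverse Mercator on WGS84 with k₀ = 0.9996 gives E = 738906.421 m, N = 8137498.689 m.

E 738906 m, N 8137499 m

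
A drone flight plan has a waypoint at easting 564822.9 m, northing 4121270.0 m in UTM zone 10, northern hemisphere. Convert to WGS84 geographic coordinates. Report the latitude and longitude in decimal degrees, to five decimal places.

Zone 10N: λ₀ = -123°, k₀ = 0.9996, false easting 500000 m.
Meridian distance M = (N − FN)/k₀ = 4122919.2 m.
Inverse transverse Mercator on WGS84 gives φ = 37.23569987°, λ = -122.26920032°.

lat 37.23570°, lon -122.26920°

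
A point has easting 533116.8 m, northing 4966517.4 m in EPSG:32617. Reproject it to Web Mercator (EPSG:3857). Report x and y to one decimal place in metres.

Unproject from UTM 17N (λ₀ = -81°) → φ = 44.85130042°, λ = -80.58090024°.
Web Mercator (R = 6378137 m): x = -8970224.783 m, y = 5598142.079 m.

x -8970224.8 m, y 5598142.1 m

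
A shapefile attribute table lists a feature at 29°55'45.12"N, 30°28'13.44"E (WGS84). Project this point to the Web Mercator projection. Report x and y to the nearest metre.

x 3391949 m, y 3494452 m

Web Mercator is spherical with R = a = 6378137 m.
x = R·λ = 6378137 × 0.531808804 = 3391949.412 m.
y = R·ln tan(π/4 + φ/2) = 6378137 × 0.547879797 = 3494452.406 m.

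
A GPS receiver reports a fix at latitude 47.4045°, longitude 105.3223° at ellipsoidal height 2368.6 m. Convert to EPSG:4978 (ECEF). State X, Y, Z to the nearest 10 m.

X -1143220 m, Y 4172510 m, Z 4674060 m

WGS84: a = 6378137 m, e² = 0.006694380; N(φ) = a/√(1−e²sin²φ) = 6389737.875 m.
X = (N+h)·cosφ·cosλ = -1143216.380 m; Y = (N+h)·cosφ·sinλ = 4172514.058 m; Z = (N(1−e²)+h)·sinφ = 4674061.686 m.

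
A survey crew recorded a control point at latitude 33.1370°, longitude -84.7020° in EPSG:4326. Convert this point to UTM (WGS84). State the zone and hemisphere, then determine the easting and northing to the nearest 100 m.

Longitude -84.7020° lies in the 6° band [-90°, -84°), giving zone 16; latitude is north of the equator, so 16N.
Zone 16 central meridian λ₀ = 6×16 − 183 = -87°; Δλ = +2.2980°.
Transverse Mercator on WGS84 with k₀ = 0.9996 gives E = 714360.511 m, N = 3668825.589 m.

Zone 16N: E 714400 m, N 3668800 m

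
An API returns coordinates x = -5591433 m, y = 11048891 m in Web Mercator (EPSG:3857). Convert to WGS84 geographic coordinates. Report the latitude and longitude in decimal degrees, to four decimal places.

R = 6378137 m. λ = x/R = -50.22869724°.
φ = 2·arctan(exp(y/R)) − 90° = 2·arctan(5.65368) − 90° = 69.93900131°.

lat 69.9390°, lon -50.2287°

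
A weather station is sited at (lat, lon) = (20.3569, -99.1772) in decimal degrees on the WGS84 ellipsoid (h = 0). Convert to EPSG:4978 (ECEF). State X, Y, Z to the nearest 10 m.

WGS84: a = 6378137 m, e² = 0.006694380; N(φ) = a/√(1−e²sin²φ) = 6380722.023 m.
X = (N+h)·cosφ·cosλ = -954092.412 m; Y = (N+h)·cosφ·sinλ = -5905633.827 m; Z = (N(1−e²)+h)·sinφ = 2204782.804 m.

X -954090 m, Y -5905630 m, Z 2204780 m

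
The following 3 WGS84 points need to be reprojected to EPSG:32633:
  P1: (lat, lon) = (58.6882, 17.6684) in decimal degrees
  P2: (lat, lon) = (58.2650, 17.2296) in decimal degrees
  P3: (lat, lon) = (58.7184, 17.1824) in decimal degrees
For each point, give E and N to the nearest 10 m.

P1: E 654660 m, N 6508410 m; P2: E 630800 m, N 6460380 m; P3: E 626390 m, N 6510750 m

UTM zone 33N: λ₀ = 15°, k₀ = 0.9996.
P1 (58.6882°, 17.6684°) → (654663.731, 6508411.584) m.
P2 (58.2650°, 17.2296°) → (630800.099, 6460378.943) m.
P3 (58.7184°, 17.1824°) → (626392.077, 6510753.974) m.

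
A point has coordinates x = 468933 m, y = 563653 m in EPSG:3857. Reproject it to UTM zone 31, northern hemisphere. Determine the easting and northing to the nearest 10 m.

Web Mercator inverse (R = 6378137 m) → φ = 5.05680328°, λ = 4.21249681°.
UTM 31N forward: E = 634408.839 m, N = 559068.621 m.

E 634410 m, N 559070 m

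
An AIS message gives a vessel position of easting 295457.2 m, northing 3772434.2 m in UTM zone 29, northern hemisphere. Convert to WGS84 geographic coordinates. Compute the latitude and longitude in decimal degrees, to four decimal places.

lat 34.0727°, lon -11.2166°

Zone 29N: λ₀ = -9°, k₀ = 0.9996, false easting 500000 m.
Meridian distance M = (N − FN)/k₀ = 3773943.8 m.
Inverse transverse Mercator on WGS84 gives φ = 34.07270031°, λ = -11.21659997°.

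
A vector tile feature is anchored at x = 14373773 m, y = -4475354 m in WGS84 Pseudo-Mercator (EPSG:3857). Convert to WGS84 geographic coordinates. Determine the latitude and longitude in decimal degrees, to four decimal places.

lat -37.2596°, lon 129.1218°

R = 6378137 m. λ = x/R = 129.12179976°.
φ = 2·arctan(exp(y/R)) − 90° = 2·arctan(0.49576) − 90° = -37.25960202°.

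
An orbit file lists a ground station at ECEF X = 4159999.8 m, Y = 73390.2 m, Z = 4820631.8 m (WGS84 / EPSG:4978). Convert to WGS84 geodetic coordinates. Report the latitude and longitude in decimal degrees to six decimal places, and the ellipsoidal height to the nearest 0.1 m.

λ = atan2(Y, X) = 1.01070018°; p = √(X²+Y²) = 4160647.1 m.
Bowring's method on WGS84 (a = 6378137 m, b = 6356752.314 m) gives φ = 49.39300025°, h = 1991.680 m.

lat 49.393000°, lon 1.010700°, h 1991.7 m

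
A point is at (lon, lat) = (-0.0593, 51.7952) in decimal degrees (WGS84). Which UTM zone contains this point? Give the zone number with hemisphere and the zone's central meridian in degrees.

Zone 30N, central meridian -3°

UTM zone = ⌊(λ + 180)/6⌋ + 1; -0.0593° ∈ [-6°, 0°) → zone 30.
Hemisphere: N (φ ≥ 0).
Central meridian λ₀ = 6×30 − 183 = -3°.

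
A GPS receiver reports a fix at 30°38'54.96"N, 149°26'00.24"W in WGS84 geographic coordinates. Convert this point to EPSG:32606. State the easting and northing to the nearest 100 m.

Zone 6 central meridian λ₀ = 6×6 − 183 = -147°; Δλ = -2.4334°.
Transverse Mercator on WGS84 with k₀ = 0.9996 gives E = 266811.482 m, N = 3393184.312 m.

E 266800 m, N 3393200 m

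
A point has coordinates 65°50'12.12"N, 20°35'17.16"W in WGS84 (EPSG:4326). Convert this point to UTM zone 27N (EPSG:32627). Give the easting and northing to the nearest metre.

E 518814 m, N 7301770 m

Zone 27 central meridian λ₀ = 6×27 − 183 = -21°; Δλ = +0.4119°.
Transverse Mercator on WGS84 with k₀ = 0.9996 gives E = 518814.083 m, N = 7301770.060 m.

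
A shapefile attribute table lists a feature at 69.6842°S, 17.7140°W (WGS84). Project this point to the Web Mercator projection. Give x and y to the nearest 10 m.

x -1971910 m, y -10966700 m

Web Mercator is spherical with R = a = 6378137 m.
x = R·λ = 6378137 × -0.309167624 = -1971913.460 m.
y = R·ln tan(π/4 + φ/2) = 6378137 × -1.719420606 = -10966700.188 m.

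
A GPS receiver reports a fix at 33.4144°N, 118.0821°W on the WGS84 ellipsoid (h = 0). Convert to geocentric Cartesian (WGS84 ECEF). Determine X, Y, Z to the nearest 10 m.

X -2508700 m, Y -4701910 m, Z 3492410 m

WGS84: a = 6378137 m, e² = 0.006694380; N(φ) = a/√(1−e²sin²φ) = 6384621.124 m.
X = (N+h)·cosφ·cosλ = -2508696.598 m; Y = (N+h)·cosφ·sinλ = -4701906.055 m; Z = (N(1−e²)+h)·sinφ = 3492413.364 m.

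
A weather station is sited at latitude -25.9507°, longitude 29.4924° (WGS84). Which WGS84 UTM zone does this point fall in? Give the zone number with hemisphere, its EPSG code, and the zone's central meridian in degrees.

Zone 35S (EPSG:32735), central meridian 27°

UTM zone = ⌊(λ + 180)/6⌋ + 1; 29.4924° ∈ [24°, 30°) → zone 35.
Hemisphere: S (φ < 0).
Central meridian λ₀ = 6×35 − 183 = 27°.
EPSG code: 32735.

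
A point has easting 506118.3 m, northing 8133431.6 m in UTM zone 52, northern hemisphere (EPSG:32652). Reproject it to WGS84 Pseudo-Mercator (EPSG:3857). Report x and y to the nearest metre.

Unproject from UTM 52N (λ₀ = 129°) → φ = 73.29530003°, λ = 129.19069991°.
Web Mercator (R = 6378137 m): x = 14381442.929 m, y = 12236871.354 m.

x 14381443 m, y 12236871 m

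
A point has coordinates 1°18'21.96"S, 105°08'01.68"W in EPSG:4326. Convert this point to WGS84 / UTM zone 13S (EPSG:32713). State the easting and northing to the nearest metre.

E 485115 m, N 9855636 m

Zone 13 central meridian λ₀ = 6×13 − 183 = -105°; Δλ = -0.1338°.
Transverse Mercator on WGS84 with k₀ = 0.9996 gives E = 485115.239 m, N = 9855636.060 m.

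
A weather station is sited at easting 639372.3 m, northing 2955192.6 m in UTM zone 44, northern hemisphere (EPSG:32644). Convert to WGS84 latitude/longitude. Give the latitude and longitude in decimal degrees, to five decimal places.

Zone 44N: λ₀ = 81°, k₀ = 0.9996, false easting 500000 m.
Meridian distance M = (N − FN)/k₀ = 2956375.2 m.
Inverse transverse Mercator on WGS84 gives φ = 26.71100034°, λ = 82.40109969°.

lat 26.71100°, lon 82.40110°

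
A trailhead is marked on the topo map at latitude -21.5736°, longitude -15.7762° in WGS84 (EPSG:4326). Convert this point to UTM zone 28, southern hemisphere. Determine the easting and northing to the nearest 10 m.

E 419640 m, N 7614170 m

Zone 28 central meridian λ₀ = 6×28 − 183 = -15°; Δλ = -0.7762°.
Transverse Mercator on WGS84 with k₀ = 0.9996 gives E = 419640.872 m, N = 7614168.171 m.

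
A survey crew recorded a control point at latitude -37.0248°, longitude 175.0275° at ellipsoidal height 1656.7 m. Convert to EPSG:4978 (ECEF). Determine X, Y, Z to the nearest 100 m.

WGS84: a = 6378137 m, e² = 0.006694380; N(φ) = a/√(1−e²sin²φ) = 6385892.155 m.
X = (N+h)·cosφ·cosλ = -5080465.964 m; Y = (N+h)·cosφ·sinλ = 442026.167 m; Z = (N(1−e²)+h)·sinφ = -3820588.447 m.

X -5080500 m, Y 442000 m, Z -3820600 m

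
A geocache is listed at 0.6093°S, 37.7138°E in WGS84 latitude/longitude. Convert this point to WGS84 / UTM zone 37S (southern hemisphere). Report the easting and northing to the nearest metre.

E 356874 m, N 9932637 m

Zone 37 central meridian λ₀ = 6×37 − 183 = 39°; Δλ = -1.2862°.
Transverse Mercator on WGS84 with k₀ = 0.9996 gives E = 356874.081 m, N = 9932636.932 m.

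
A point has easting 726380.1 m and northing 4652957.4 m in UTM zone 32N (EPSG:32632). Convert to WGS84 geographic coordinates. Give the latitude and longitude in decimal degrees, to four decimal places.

lat 41.9961°, lon 11.7332°

Zone 32N: λ₀ = 9°, k₀ = 0.9996, false easting 500000 m.
Meridian distance M = (N − FN)/k₀ = 4654819.3 m.
Inverse transverse Mercator on WGS84 gives φ = 41.99610007°, λ = 11.73320026°.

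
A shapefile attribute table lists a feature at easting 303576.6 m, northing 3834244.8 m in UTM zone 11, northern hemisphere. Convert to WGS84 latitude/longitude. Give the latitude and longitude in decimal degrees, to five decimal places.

lat 34.63130°, lon -119.14280°

Zone 11N: λ₀ = -117°, k₀ = 0.9996, false easting 500000 m.
Meridian distance M = (N − FN)/k₀ = 3835779.1 m.
Inverse transverse Mercator on WGS84 gives φ = 34.63129996°, λ = -119.14279987°.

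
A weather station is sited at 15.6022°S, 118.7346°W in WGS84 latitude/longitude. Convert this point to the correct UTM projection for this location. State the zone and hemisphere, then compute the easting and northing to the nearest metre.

Longitude -118.7346° lies in the 6° band [-120°, -114°), giving zone 11; latitude is south of the equator, so 11S.
Zone 11 central meridian λ₀ = 6×11 − 183 = -117°; Δλ = -1.7346°.
Transverse Mercator on WGS84 with k₀ = 0.9996 gives E = 314025.220 m, N = 8274308.915 m.

Zone 11S: E 314025 m, N 8274309 m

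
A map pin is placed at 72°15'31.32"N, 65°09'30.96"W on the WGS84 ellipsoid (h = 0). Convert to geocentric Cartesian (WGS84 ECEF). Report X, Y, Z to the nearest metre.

X 818989 m, Y -1769096 m, Z 6052545 m

WGS84: a = 6378137 m, e² = 0.006694380; N(φ) = a/√(1−e²sin²φ) = 6397592.165 m.
X = (N+h)·cosφ·cosλ = 818988.693 m; Y = (N+h)·cosφ·sinλ = -1769095.682 m; Z = (N(1−e²)+h)·sinφ = 6052544.884 m.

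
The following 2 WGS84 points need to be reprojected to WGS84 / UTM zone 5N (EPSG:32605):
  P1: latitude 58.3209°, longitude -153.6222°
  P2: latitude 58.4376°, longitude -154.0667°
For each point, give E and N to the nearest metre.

UTM zone 5N: λ₀ = -153°, k₀ = 0.9996.
P1 (58.3209°, -153.6222°) → (463552.173, 6464606.273) m.
P2 (58.4376°, -154.0667°) → (437720.891, 6477925.206) m.

P1: E 463552 m, N 6464606 m; P2: E 437721 m, N 6477925 m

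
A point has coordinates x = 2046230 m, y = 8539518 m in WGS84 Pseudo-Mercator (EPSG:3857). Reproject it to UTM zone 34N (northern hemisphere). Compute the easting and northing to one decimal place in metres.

E 356727.2 m, N 6723527.6 m

Web Mercator inverse (R = 6378137 m) → φ = 60.62190035°, λ = 18.38159684°.
UTM 34N forward: E = 356727.170 m, N = 6723527.589 m.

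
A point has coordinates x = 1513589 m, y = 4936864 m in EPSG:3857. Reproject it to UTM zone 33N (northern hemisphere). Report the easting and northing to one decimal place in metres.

Web Mercator inverse (R = 6378137 m) → φ = 40.48630156°, λ = 13.59680133°.
UTM 33N forward: E = 381075.493 m, N = 4482679.810 m.

E 381075.5 m, N 4482679.8 m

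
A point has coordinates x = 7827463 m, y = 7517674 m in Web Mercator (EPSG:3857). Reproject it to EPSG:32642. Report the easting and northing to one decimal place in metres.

E 582463.6 m, N 6184024.6 m

Web Mercator inverse (R = 6378137 m) → φ = 55.79479940°, λ = 70.31529649°.
UTM 42N forward: E = 582463.622 m, N = 6184024.562 m.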